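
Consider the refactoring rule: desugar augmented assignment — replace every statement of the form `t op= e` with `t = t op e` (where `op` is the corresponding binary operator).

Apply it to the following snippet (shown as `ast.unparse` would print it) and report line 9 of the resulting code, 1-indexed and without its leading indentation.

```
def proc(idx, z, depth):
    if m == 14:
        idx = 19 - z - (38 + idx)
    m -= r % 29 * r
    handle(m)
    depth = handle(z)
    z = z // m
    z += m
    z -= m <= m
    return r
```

z = z - (m <= m)

Transformed code:
def proc(idx, z, depth):
    if m == 14:
        idx = 19 - z - (38 + idx)
    m = m - r % 29 * r
    handle(m)
    depth = handle(z)
    z = z // m
    z = z + m
    z = z - (m <= m)
    return r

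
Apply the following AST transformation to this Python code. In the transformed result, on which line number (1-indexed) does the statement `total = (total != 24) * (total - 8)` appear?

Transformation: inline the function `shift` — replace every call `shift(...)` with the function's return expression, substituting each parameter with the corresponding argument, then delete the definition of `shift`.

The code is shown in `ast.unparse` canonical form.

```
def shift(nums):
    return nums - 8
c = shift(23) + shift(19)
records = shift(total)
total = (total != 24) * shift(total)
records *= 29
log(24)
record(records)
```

3

Transformed code:
c = 23 - 8 + (19 - 8)
records = total - 8
total = (total != 24) * (total - 8)
records *= 29
log(24)
record(records)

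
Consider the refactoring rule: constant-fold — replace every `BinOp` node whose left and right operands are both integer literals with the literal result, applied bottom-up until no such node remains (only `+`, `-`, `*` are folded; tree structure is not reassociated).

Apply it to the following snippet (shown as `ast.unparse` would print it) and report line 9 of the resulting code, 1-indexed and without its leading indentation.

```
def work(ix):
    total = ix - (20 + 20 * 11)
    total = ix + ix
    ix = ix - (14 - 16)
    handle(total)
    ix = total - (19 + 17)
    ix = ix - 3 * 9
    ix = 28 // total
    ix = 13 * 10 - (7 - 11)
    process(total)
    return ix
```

ix = 134

Transformed code:
def work(ix):
    total = ix - 240
    total = ix + ix
    ix = ix - -2
    handle(total)
    ix = total - 36
    ix = ix - 27
    ix = 28 // total
    ix = 134
    process(total)
    return ix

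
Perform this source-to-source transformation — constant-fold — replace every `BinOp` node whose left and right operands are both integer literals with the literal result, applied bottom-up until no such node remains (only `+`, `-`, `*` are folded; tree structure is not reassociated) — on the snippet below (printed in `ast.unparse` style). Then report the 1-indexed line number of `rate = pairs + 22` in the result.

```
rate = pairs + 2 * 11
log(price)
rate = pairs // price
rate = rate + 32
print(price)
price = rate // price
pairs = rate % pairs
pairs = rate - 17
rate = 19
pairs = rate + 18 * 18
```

Transformed code:
rate = pairs + 22
log(price)
rate = pairs // price
rate = rate + 32
print(price)
price = rate // price
pairs = rate % pairs
pairs = rate - 17
rate = 19
pairs = rate + 324

1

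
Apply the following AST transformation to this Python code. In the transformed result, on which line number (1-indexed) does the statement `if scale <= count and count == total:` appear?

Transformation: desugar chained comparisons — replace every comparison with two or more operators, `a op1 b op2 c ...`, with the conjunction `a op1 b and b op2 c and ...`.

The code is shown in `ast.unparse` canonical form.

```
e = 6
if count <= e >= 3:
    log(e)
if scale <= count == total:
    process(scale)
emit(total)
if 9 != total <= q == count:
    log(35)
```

Transformed code:
e = 6
if count <= e and e >= 3:
    log(e)
if scale <= count and count == total:
    process(scale)
emit(total)
if 9 != total and total <= q and (q == count):
    log(35)

4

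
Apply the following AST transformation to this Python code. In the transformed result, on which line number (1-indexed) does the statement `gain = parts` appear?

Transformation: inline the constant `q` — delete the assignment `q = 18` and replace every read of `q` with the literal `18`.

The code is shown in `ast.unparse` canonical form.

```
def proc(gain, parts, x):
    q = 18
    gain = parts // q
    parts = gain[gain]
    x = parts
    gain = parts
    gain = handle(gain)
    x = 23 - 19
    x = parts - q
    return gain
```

5

Transformed code:
def proc(gain, parts, x):
    gain = parts // 18
    parts = gain[gain]
    x = parts
    gain = parts
    gain = handle(gain)
    x = 23 - 19
    x = parts - 18
    return gain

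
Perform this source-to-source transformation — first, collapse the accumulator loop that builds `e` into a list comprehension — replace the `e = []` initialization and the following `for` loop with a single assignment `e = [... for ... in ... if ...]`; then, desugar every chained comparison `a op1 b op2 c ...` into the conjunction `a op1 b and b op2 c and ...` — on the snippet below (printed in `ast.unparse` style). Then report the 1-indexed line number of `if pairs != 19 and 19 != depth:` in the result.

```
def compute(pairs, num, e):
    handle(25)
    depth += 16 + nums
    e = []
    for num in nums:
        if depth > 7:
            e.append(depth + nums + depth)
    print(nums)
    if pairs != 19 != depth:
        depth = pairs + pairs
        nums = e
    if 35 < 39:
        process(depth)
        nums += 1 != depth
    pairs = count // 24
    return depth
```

Transformed code:
def compute(pairs, num, e):
    handle(25)
    depth += 16 + nums
    e = [depth + nums + depth for num in nums if depth > 7]
    print(nums)
    if pairs != 19 and 19 != depth:
        depth = pairs + pairs
        nums = e
    if 35 < 39:
        process(depth)
        nums += 1 != depth
    pairs = count // 24
    return depth

6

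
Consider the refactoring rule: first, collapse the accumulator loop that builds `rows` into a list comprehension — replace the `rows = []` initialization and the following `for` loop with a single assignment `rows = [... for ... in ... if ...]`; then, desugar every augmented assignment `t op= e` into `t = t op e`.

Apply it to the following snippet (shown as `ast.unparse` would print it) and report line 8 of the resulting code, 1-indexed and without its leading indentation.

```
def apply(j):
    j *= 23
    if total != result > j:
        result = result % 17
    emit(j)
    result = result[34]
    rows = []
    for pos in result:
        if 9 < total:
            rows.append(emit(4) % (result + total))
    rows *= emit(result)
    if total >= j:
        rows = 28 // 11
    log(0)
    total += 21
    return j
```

Transformed code:
def apply(j):
    j = j * 23
    if total != result > j:
        result = result % 17
    emit(j)
    result = result[34]
    rows = [emit(4) % (result + total) for pos in result if 9 < total]
    rows = rows * emit(result)
    if total >= j:
        rows = 28 // 11
    log(0)
    total = total + 21
    return j

rows = rows * emit(result)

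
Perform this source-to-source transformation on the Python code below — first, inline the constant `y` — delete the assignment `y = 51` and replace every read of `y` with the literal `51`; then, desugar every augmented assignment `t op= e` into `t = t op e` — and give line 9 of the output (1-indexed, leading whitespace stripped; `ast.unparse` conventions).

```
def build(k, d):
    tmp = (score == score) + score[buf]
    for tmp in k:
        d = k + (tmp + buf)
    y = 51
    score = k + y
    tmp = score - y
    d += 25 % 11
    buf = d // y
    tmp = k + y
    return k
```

Transformed code:
def build(k, d):
    tmp = (score == score) + score[buf]
    for tmp in k:
        d = k + (tmp + buf)
    score = k + 51
    tmp = score - 51
    d = d + 25 % 11
    buf = d // 51
    tmp = k + 51
    return k

tmp = k + 51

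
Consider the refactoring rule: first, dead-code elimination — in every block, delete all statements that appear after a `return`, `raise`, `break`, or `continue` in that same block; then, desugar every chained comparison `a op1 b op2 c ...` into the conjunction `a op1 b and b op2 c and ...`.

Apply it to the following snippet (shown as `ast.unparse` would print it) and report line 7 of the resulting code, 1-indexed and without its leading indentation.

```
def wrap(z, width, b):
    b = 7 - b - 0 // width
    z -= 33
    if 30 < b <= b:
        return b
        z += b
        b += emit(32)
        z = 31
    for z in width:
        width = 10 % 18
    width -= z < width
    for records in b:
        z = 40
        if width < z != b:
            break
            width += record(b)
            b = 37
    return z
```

width = 10 % 18

Transformed code:
def wrap(z, width, b):
    b = 7 - b - 0 // width
    z -= 33
    if 30 < b and b <= b:
        return b
    for z in width:
        width = 10 % 18
    width -= z < width
    for records in b:
        z = 40
        if width < z and z != b:
            break
    return z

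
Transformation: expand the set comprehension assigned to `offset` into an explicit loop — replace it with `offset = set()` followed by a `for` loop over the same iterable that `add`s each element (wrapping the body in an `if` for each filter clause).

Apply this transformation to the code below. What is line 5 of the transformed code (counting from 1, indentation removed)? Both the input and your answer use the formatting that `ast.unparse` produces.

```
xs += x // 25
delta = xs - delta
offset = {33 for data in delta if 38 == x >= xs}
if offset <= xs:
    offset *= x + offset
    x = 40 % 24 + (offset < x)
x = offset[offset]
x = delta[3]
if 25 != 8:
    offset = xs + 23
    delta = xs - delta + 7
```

Transformed code:
xs += x // 25
delta = xs - delta
offset = set()
for data in delta:
    if 38 == x >= xs:
        offset.add(33)
if offset <= xs:
    offset *= x + offset
    x = 40 % 24 + (offset < x)
x = offset[offset]
x = delta[3]
if 25 != 8:
    offset = xs + 23
    delta = xs - delta + 7

if 38 == x >= xs:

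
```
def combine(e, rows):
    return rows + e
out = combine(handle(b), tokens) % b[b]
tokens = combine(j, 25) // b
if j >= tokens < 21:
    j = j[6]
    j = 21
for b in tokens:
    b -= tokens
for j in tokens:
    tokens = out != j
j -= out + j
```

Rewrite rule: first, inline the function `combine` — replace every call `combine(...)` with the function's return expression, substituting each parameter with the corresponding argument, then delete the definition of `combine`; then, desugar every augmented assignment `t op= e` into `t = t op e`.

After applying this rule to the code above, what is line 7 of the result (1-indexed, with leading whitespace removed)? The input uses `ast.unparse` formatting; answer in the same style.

b = b - tokens

Transformed code:
out = (tokens + handle(b)) % b[b]
tokens = (25 + j) // b
if j >= tokens < 21:
    j = j[6]
    j = 21
for b in tokens:
    b = b - tokens
for j in tokens:
    tokens = out != j
j = j - (out + j)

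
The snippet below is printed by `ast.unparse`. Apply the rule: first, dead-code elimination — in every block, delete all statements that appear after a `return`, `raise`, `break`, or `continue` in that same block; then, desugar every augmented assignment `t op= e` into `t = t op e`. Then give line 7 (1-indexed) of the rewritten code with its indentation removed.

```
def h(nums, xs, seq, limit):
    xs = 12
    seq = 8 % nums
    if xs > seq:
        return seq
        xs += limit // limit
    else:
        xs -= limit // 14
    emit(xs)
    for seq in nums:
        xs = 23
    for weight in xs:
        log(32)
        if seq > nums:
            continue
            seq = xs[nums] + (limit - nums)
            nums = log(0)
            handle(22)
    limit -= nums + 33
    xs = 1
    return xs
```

xs = xs - limit // 14

Transformed code:
def h(nums, xs, seq, limit):
    xs = 12
    seq = 8 % nums
    if xs > seq:
        return seq
    else:
        xs = xs - limit // 14
    emit(xs)
    for seq in nums:
        xs = 23
    for weight in xs:
        log(32)
        if seq > nums:
            continue
    limit = limit - (nums + 33)
    xs = 1
    return xs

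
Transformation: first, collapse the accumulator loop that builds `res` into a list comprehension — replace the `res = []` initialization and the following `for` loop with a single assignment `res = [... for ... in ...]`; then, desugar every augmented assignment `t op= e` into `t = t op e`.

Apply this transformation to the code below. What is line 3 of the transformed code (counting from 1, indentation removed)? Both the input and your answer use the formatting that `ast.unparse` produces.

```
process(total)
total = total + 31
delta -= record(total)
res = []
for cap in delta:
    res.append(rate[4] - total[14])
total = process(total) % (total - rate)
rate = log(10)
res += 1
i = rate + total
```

Transformed code:
process(total)
total = total + 31
delta = delta - record(total)
res = [rate[4] - total[14] for cap in delta]
total = process(total) % (total - rate)
rate = log(10)
res = res + 1
i = rate + total

delta = delta - record(total)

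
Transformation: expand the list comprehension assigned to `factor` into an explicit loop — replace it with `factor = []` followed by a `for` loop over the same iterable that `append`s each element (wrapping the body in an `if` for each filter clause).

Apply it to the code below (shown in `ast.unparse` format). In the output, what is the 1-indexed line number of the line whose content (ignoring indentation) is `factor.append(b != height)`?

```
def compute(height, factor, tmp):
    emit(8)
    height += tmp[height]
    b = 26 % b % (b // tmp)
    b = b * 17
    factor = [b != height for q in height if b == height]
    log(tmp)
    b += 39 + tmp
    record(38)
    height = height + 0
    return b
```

9

Transformed code:
def compute(height, factor, tmp):
    emit(8)
    height += tmp[height]
    b = 26 % b % (b // tmp)
    b = b * 17
    factor = []
    for q in height:
        if b == height:
            factor.append(b != height)
    log(tmp)
    b += 39 + tmp
    record(38)
    height = height + 0
    return b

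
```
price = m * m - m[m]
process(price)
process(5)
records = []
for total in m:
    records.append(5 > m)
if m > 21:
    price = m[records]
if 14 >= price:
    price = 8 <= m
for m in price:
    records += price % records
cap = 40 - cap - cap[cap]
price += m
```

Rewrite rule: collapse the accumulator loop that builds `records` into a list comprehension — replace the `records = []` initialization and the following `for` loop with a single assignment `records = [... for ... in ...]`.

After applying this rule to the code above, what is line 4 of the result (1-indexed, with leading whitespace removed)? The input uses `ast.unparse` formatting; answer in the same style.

records = [5 > m for total in m]

Transformed code:
price = m * m - m[m]
process(price)
process(5)
records = [5 > m for total in m]
if m > 21:
    price = m[records]
if 14 >= price:
    price = 8 <= m
for m in price:
    records += price % records
cap = 40 - cap - cap[cap]
price += m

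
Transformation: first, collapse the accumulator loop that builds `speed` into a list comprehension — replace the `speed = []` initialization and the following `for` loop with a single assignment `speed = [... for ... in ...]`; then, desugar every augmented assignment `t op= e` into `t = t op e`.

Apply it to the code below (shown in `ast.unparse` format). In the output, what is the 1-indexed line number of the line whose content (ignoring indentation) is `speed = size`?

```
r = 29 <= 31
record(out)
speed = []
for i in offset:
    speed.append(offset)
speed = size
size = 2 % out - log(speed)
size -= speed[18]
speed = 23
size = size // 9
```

4

Transformed code:
r = 29 <= 31
record(out)
speed = [offset for i in offset]
speed = size
size = 2 % out - log(speed)
size = size - speed[18]
speed = 23
size = size // 9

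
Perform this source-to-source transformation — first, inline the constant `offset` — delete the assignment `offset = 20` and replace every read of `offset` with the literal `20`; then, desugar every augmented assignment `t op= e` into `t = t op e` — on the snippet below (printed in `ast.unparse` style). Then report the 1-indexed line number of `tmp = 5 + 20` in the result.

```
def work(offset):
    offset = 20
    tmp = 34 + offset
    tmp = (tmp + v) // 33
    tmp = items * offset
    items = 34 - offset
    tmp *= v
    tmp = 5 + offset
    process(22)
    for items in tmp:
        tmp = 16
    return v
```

Transformed code:
def work(offset):
    tmp = 34 + 20
    tmp = (tmp + v) // 33
    tmp = items * 20
    items = 34 - 20
    tmp = tmp * v
    tmp = 5 + 20
    process(22)
    for items in tmp:
        tmp = 16
    return v

7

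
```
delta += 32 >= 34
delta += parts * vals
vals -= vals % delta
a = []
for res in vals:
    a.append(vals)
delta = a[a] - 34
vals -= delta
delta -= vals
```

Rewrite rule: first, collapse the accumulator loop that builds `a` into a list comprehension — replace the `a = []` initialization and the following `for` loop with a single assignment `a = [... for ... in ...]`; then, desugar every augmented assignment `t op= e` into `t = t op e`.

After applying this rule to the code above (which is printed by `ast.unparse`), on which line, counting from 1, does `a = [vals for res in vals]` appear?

4

Transformed code:
delta = delta + (32 >= 34)
delta = delta + parts * vals
vals = vals - vals % delta
a = [vals for res in vals]
delta = a[a] - 34
vals = vals - delta
delta = delta - vals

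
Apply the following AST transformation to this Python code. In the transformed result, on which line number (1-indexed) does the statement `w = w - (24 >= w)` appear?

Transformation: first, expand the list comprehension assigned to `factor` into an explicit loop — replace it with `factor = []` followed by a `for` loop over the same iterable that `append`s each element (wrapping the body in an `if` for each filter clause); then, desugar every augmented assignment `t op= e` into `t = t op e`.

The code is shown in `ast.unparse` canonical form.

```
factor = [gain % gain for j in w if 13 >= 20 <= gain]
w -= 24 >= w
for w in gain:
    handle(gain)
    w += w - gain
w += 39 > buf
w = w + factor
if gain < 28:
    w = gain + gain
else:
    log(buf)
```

5

Transformed code:
factor = []
for j in w:
    if 13 >= 20 <= gain:
        factor.append(gain % gain)
w = w - (24 >= w)
for w in gain:
    handle(gain)
    w = w + (w - gain)
w = w + (39 > buf)
w = w + factor
if gain < 28:
    w = gain + gain
else:
    log(buf)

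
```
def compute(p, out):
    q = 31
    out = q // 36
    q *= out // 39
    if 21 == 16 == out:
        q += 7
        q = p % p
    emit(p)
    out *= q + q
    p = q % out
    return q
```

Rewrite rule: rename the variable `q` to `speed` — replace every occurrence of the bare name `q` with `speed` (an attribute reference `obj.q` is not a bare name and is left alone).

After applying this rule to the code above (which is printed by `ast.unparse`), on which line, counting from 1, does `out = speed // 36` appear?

Transformed code:
def compute(p, out):
    speed = 31
    out = speed // 36
    speed *= out // 39
    if 21 == 16 == out:
        speed += 7
        speed = p % p
    emit(p)
    out *= speed + speed
    p = speed % out
    return speed

3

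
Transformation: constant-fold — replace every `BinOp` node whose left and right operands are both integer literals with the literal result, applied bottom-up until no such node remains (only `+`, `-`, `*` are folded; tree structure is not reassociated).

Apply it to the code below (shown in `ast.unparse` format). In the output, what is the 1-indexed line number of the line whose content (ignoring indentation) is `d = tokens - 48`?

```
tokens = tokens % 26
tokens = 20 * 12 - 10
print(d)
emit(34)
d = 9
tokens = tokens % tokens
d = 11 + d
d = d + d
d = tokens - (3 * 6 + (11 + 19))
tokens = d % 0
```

Transformed code:
tokens = tokens % 26
tokens = 230
print(d)
emit(34)
d = 9
tokens = tokens % tokens
d = 11 + d
d = d + d
d = tokens - 48
tokens = d % 0

9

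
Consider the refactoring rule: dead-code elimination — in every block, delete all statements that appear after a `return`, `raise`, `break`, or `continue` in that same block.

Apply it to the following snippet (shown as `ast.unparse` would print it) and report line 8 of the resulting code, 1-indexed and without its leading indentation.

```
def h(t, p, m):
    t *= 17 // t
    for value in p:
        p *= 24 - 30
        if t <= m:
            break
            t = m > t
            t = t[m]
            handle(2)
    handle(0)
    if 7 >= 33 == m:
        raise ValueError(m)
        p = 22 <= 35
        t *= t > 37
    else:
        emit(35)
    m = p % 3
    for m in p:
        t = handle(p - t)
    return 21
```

if 7 >= 33 == m:

Transformed code:
def h(t, p, m):
    t *= 17 // t
    for value in p:
        p *= 24 - 30
        if t <= m:
            break
    handle(0)
    if 7 >= 33 == m:
        raise ValueError(m)
    else:
        emit(35)
    m = p % 3
    for m in p:
        t = handle(p - t)
    return 21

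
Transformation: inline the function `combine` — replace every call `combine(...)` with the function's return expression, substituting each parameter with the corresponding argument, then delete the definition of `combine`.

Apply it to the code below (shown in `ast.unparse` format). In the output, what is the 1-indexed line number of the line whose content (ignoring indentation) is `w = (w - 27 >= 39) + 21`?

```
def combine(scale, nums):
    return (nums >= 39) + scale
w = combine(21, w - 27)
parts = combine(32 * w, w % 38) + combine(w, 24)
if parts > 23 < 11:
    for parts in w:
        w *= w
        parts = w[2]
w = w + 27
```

Transformed code:
w = (w - 27 >= 39) + 21
parts = (w % 38 >= 39) + 32 * w + ((24 >= 39) + w)
if parts > 23 < 11:
    for parts in w:
        w *= w
        parts = w[2]
w = w + 27

1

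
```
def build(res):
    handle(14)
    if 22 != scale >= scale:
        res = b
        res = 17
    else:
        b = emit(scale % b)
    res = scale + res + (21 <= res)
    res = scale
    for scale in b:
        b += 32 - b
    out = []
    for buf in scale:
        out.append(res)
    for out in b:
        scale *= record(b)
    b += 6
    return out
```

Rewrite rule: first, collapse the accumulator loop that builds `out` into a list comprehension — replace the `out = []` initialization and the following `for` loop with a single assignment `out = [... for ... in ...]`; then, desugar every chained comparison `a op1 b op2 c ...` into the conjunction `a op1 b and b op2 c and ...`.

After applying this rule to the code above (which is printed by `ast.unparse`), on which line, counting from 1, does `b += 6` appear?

Transformed code:
def build(res):
    handle(14)
    if 22 != scale and scale >= scale:
        res = b
        res = 17
    else:
        b = emit(scale % b)
    res = scale + res + (21 <= res)
    res = scale
    for scale in b:
        b += 32 - b
    out = [res for buf in scale]
    for out in b:
        scale *= record(b)
    b += 6
    return out

15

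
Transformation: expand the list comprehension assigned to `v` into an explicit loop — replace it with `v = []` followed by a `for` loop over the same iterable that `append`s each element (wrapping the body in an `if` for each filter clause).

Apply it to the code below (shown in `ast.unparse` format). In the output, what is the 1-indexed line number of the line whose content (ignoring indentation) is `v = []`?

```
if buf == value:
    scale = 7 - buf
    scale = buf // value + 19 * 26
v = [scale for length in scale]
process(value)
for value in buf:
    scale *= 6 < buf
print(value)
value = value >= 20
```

4

Transformed code:
if buf == value:
    scale = 7 - buf
    scale = buf // value + 19 * 26
v = []
for length in scale:
    v.append(scale)
process(value)
for value in buf:
    scale *= 6 < buf
print(value)
value = value >= 20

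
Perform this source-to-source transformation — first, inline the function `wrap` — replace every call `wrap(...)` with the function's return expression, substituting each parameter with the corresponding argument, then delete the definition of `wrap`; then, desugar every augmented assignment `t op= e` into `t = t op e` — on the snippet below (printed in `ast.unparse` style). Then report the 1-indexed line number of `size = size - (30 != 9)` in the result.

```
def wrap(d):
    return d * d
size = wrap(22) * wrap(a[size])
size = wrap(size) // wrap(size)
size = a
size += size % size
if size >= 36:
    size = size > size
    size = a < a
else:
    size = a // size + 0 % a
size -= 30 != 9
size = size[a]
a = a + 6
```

Transformed code:
size = 22 * 22 * (a[size] * a[size])
size = size * size // (size * size)
size = a
size = size + size % size
if size >= 36:
    size = size > size
    size = a < a
else:
    size = a // size + 0 % a
size = size - (30 != 9)
size = size[a]
a = a + 6

10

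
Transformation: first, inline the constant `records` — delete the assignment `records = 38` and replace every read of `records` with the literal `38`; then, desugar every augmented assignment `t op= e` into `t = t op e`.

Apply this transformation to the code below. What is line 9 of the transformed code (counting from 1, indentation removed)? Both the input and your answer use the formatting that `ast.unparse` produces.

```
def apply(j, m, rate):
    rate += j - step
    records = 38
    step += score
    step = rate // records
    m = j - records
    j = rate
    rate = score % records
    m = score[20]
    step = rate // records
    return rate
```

step = rate // 38

Transformed code:
def apply(j, m, rate):
    rate = rate + (j - step)
    step = step + score
    step = rate // 38
    m = j - 38
    j = rate
    rate = score % 38
    m = score[20]
    step = rate // 38
    return rate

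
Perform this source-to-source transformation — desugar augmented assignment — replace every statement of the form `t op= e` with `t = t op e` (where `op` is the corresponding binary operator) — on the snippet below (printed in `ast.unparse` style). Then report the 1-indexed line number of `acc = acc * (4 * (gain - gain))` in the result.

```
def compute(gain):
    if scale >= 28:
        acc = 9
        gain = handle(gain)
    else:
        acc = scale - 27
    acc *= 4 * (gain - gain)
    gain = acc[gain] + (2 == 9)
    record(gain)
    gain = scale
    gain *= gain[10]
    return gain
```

7

Transformed code:
def compute(gain):
    if scale >= 28:
        acc = 9
        gain = handle(gain)
    else:
        acc = scale - 27
    acc = acc * (4 * (gain - gain))
    gain = acc[gain] + (2 == 9)
    record(gain)
    gain = scale
    gain = gain * gain[10]
    return gain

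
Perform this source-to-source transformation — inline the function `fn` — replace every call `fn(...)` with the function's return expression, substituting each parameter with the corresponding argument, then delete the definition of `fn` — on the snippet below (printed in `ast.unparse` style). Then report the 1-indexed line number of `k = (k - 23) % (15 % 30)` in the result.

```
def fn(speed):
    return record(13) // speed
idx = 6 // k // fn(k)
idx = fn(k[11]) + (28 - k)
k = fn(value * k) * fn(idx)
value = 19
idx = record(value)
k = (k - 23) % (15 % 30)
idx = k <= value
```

6

Transformed code:
idx = 6 // k // (record(13) // k)
idx = record(13) // k[11] + (28 - k)
k = record(13) // (value * k) * (record(13) // idx)
value = 19
idx = record(value)
k = (k - 23) % (15 % 30)
idx = k <= value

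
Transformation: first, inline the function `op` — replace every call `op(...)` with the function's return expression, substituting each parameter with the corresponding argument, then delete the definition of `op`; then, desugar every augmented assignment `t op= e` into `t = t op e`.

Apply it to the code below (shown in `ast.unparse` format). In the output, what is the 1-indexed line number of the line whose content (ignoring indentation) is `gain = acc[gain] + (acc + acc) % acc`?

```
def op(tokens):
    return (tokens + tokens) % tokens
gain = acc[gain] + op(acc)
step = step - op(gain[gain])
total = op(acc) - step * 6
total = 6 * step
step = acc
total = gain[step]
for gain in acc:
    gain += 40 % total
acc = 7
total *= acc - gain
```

1

Transformed code:
gain = acc[gain] + (acc + acc) % acc
step = step - (gain[gain] + gain[gain]) % gain[gain]
total = (acc + acc) % acc - step * 6
total = 6 * step
step = acc
total = gain[step]
for gain in acc:
    gain = gain + 40 % total
acc = 7
total = total * (acc - gain)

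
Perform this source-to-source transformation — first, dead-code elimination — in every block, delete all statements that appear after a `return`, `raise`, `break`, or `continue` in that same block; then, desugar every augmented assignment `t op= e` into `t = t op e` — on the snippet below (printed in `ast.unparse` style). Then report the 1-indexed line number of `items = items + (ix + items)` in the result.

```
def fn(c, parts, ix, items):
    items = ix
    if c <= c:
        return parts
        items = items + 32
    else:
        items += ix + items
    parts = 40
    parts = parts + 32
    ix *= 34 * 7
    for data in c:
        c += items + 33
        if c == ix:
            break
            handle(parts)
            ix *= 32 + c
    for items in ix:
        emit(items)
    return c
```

Transformed code:
def fn(c, parts, ix, items):
    items = ix
    if c <= c:
        return parts
    else:
        items = items + (ix + items)
    parts = 40
    parts = parts + 32
    ix = ix * (34 * 7)
    for data in c:
        c = c + (items + 33)
        if c == ix:
            break
    for items in ix:
        emit(items)
    return c

6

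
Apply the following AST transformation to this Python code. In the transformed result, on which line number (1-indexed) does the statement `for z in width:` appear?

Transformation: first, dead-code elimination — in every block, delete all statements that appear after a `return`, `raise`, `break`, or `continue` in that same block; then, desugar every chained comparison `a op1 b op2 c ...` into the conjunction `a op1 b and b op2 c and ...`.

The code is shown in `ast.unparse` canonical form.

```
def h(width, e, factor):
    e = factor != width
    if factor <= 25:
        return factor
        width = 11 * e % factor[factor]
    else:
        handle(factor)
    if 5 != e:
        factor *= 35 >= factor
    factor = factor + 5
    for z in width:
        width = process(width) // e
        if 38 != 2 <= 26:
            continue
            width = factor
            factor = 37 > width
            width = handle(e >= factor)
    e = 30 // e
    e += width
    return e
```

Transformed code:
def h(width, e, factor):
    e = factor != width
    if factor <= 25:
        return factor
    else:
        handle(factor)
    if 5 != e:
        factor *= 35 >= factor
    factor = factor + 5
    for z in width:
        width = process(width) // e
        if 38 != 2 and 2 <= 26:
            continue
    e = 30 // e
    e += width
    return e

10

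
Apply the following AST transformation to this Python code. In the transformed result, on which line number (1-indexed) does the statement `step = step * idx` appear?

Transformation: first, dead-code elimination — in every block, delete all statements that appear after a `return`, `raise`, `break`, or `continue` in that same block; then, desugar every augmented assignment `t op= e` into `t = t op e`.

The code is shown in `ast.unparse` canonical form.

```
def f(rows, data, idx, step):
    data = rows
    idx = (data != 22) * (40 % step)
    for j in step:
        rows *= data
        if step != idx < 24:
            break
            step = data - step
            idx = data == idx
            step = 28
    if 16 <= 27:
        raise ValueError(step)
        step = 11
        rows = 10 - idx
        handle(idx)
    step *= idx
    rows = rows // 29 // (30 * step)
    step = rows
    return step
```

Transformed code:
def f(rows, data, idx, step):
    data = rows
    idx = (data != 22) * (40 % step)
    for j in step:
        rows = rows * data
        if step != idx < 24:
            break
    if 16 <= 27:
        raise ValueError(step)
    step = step * idx
    rows = rows // 29 // (30 * step)
    step = rows
    return step

10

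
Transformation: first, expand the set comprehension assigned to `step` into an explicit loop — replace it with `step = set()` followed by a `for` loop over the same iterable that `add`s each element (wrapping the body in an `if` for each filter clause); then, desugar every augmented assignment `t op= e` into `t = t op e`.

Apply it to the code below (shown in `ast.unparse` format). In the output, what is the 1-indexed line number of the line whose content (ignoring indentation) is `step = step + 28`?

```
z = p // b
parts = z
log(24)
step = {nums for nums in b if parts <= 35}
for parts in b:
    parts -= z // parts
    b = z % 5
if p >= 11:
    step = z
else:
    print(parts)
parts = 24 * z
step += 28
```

Transformed code:
z = p // b
parts = z
log(24)
step = set()
for nums in b:
    if parts <= 35:
        step.add(nums)
for parts in b:
    parts = parts - z // parts
    b = z % 5
if p >= 11:
    step = z
else:
    print(parts)
parts = 24 * z
step = step + 28

16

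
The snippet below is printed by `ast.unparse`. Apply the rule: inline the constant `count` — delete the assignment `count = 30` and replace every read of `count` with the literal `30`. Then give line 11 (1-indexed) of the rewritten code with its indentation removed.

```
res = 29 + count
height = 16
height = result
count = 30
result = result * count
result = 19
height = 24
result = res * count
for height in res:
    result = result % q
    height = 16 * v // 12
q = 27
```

Transformed code:
res = 29 + 30
height = 16
height = result
result = result * 30
result = 19
height = 24
result = res * 30
for height in res:
    result = result % q
    height = 16 * v // 12
q = 27

q = 27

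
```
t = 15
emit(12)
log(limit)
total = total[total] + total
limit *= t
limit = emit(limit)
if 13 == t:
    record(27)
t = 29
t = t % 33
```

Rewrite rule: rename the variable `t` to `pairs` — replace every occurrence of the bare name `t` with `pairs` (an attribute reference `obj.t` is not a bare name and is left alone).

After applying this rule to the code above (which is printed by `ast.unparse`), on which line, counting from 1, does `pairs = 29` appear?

Transformed code:
pairs = 15
emit(12)
log(limit)
total = total[total] + total
limit *= pairs
limit = emit(limit)
if 13 == pairs:
    record(27)
pairs = 29
pairs = pairs % 33

9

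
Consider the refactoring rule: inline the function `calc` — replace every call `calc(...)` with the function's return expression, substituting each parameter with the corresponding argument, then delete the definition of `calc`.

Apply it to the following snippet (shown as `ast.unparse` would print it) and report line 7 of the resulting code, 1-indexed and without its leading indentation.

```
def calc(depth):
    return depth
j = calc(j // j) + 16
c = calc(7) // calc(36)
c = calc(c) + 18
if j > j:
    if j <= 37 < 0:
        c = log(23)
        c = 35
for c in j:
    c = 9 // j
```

c = 35

Transformed code:
j = j // j + 16
c = 7 // 36
c = c + 18
if j > j:
    if j <= 37 < 0:
        c = log(23)
        c = 35
for c in j:
    c = 9 // j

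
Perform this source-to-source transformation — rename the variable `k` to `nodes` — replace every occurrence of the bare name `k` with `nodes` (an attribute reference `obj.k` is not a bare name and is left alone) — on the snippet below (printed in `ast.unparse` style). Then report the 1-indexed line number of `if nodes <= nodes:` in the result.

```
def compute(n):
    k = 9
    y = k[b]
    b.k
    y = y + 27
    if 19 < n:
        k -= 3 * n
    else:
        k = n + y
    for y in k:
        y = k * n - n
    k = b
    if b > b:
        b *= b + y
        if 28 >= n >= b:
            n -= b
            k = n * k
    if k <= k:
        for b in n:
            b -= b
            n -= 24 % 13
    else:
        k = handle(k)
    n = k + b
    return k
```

Transformed code:
def compute(n):
    nodes = 9
    y = nodes[b]
    b.k
    y = y + 27
    if 19 < n:
        nodes -= 3 * n
    else:
        nodes = n + y
    for y in nodes:
        y = nodes * n - n
    nodes = b
    if b > b:
        b *= b + y
        if 28 >= n >= b:
            n -= b
            nodes = n * nodes
    if nodes <= nodes:
        for b in n:
            b -= b
            n -= 24 % 13
    else:
        nodes = handle(nodes)
    n = nodes + b
    return nodes

18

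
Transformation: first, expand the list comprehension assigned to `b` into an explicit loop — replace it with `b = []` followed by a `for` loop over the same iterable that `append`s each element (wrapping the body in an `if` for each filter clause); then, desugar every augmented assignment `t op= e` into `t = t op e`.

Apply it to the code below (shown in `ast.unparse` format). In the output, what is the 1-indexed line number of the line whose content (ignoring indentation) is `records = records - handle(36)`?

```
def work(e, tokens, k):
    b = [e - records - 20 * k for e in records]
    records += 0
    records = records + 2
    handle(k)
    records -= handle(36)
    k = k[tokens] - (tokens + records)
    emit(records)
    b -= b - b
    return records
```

8

Transformed code:
def work(e, tokens, k):
    b = []
    for e in records:
        b.append(e - records - 20 * k)
    records = records + 0
    records = records + 2
    handle(k)
    records = records - handle(36)
    k = k[tokens] - (tokens + records)
    emit(records)
    b = b - (b - b)
    return records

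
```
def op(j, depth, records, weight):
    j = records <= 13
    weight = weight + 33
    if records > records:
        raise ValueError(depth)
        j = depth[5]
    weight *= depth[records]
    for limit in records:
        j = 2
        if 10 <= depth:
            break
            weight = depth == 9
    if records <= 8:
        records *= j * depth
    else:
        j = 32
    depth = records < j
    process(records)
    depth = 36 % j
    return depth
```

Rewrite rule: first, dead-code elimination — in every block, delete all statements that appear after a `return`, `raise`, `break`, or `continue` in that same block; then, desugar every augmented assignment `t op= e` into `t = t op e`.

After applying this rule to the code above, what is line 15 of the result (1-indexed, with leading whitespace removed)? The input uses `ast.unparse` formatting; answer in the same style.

Transformed code:
def op(j, depth, records, weight):
    j = records <= 13
    weight = weight + 33
    if records > records:
        raise ValueError(depth)
    weight = weight * depth[records]
    for limit in records:
        j = 2
        if 10 <= depth:
            break
    if records <= 8:
        records = records * (j * depth)
    else:
        j = 32
    depth = records < j
    process(records)
    depth = 36 % j
    return depth

depth = records < j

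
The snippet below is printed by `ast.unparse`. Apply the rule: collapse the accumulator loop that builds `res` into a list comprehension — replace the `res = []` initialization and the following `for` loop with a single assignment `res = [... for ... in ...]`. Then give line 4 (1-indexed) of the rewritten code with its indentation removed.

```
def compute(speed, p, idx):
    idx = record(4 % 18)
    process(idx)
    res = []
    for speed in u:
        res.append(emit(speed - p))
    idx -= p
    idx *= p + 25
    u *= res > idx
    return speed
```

res = [emit(speed - p) for speed in u]

Transformed code:
def compute(speed, p, idx):
    idx = record(4 % 18)
    process(idx)
    res = [emit(speed - p) for speed in u]
    idx -= p
    idx *= p + 25
    u *= res > idx
    return speed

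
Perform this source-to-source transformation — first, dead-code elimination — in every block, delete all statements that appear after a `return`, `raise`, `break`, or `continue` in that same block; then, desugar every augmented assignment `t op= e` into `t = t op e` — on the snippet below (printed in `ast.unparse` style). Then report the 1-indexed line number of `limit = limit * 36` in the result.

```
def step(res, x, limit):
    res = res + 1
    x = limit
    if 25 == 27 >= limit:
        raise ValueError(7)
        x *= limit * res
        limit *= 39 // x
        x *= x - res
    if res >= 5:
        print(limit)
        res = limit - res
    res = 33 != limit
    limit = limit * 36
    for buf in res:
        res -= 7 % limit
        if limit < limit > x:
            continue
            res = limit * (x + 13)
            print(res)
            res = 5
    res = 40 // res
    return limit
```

10

Transformed code:
def step(res, x, limit):
    res = res + 1
    x = limit
    if 25 == 27 >= limit:
        raise ValueError(7)
    if res >= 5:
        print(limit)
        res = limit - res
    res = 33 != limit
    limit = limit * 36
    for buf in res:
        res = res - 7 % limit
        if limit < limit > x:
            continue
    res = 40 // res
    return limit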